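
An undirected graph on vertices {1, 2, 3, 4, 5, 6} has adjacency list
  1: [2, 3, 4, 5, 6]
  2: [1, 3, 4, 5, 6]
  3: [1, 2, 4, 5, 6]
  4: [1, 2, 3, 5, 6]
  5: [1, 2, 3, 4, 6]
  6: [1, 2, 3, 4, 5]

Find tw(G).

A width-5 tree decomposition is:
Bags: B1 = {1, 2, 3, 4, 5, 6}
Tree: (single bag)
With just one bag of size 6, the width is 6 − 1 = 5, so tw(G) ≤ 5. Conversely, {1, 2, 3, 4, 5, 6} is a clique of size 6, and the vertices of any clique must share a bag in every tree decomposition; so some bag has ≥ 6 vertices and tw(G) ≥ 5. Combining the bounds, tw(G) = 5.

5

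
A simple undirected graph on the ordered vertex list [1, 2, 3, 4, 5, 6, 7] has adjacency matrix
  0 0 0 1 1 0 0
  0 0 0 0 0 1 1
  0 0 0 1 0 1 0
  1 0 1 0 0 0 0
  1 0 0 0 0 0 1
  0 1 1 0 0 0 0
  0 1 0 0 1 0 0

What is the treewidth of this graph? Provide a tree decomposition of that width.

Treewidth 2.
One optimal decomposition is:
Bags: B1 = {1, 5, 7}  B2 = {1, 2, 7}  B3 = {1, 2, 6}  B4 = {1, 3, 6}  B5 = {1, 3, 4}
Tree: B1–B2, B2–B3, B3–B4, B4–B5

Every bag has size at most 3, so the width is 3 − 1 = 2 and tw(G) ≤ 2. Since 1–5–7–2–6–3–4–1 is a cycle in G, G is not acyclic. Forests are exactly the graphs of treewidth ≤ 1, so tw(G) ≥ 2. Therefore the treewidth is 2.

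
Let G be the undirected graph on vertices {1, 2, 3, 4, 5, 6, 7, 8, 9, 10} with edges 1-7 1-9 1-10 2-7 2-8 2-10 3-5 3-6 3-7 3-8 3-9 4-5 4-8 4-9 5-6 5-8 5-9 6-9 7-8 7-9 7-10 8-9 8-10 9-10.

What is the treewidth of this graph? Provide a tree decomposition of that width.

Treewidth 3.
Bags: B1 = {7, 8, 9, 10}  B2 = {3, 7, 8, 9}  B3 = {2, 7, 8, 10}  B4 = {3, 5, 8, 9}  B5 = {4, 5, 8, 9}  B6 = {1, 7, 9, 10}  B7 = {3, 5, 6, 9}
Tree: B1–B2, B1–B3, B2–B4, B4–B5, B1–B6, B4–B7

The largest bag has 4 vertices, giving width 3; this decomposition certifies tw(G) ≤ 3. Conversely, {7, 8, 9, 10} is a clique of size 4, and the vertices of any clique must share a bag in every tree decomposition; so some bag has ≥ 4 vertices and tw(G) ≥ 3. The upper and lower bounds meet at 3, so that is the treewidth.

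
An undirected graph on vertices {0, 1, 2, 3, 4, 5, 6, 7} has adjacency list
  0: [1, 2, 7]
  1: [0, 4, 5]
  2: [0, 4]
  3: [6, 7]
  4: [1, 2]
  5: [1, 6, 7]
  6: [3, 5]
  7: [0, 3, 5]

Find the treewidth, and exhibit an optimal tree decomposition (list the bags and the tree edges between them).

Each bag holds 3 vertices, so the decomposition has width 2, which upper-bounds the treewidth. Since 4–2–0–1–4 is a cycle in G, G is not acyclic. Forests are exactly the graphs of treewidth ≤ 1, so tw(G) ≥ 2. Therefore the treewidth is 2.

Treewidth 2.
Bags: B1 = {1, 2, 4}  B2 = {0, 1, 2}  B3 = {0, 1, 5}  B4 = {0, 5, 7}  B5 = {5, 6, 7}  B6 = {3, 6, 7}
Tree: B1–B2, B2–B3, B3–B4, B4–B5, B5–B6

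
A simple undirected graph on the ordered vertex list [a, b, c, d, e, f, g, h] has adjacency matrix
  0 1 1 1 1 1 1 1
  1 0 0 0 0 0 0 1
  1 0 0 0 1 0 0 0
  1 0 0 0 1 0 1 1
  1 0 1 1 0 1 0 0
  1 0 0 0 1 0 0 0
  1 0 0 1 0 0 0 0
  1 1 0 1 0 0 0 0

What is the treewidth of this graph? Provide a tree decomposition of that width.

Treewidth 2.
One optimal decomposition is:
Bags: B1 = {a, d, e}  B2 = {a, d, g}  B3 = {a, d, h}  B4 = {a, c, e}  B5 = {a, e, f}  B6 = {a, b, h}
Tree: B1–B2, B2–B3, B1–B4, B4–B5, B3–B6

The largest bag has 3 vertices, giving width 2; this decomposition certifies tw(G) ≤ 2. For the lower bound, the 3 vertices {a, d, g} are pairwise adjacent, and any tree decomposition puts a clique entirely inside one bag — forcing width ≥ 2. Combining the bounds, tw(G) = 2.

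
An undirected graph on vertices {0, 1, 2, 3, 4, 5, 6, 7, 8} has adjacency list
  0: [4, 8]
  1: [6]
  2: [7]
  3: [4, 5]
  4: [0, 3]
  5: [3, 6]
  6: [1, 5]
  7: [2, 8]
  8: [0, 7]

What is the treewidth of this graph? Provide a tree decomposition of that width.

The largest bag has 2 vertices, giving width 1; this decomposition certifies tw(G) ≤ 1. Since G has at least one edge (e.g. 1–6), it is not an edgeless graph, so tw(G) ≥ 1. Therefore the treewidth is 1.

Treewidth 1.
One optimal decomposition is:
Bags: B1 = {1, 6}  B2 = {5, 6}  B3 = {3, 5}  B4 = {3, 4}  B5 = {0, 4}  B6 = {0, 8}  B7 = {7, 8}  B8 = {2, 7}
Tree: B1–B2, B2–B3, B3–B4, B4–B5, B5–B6, B6–B7, B7–B8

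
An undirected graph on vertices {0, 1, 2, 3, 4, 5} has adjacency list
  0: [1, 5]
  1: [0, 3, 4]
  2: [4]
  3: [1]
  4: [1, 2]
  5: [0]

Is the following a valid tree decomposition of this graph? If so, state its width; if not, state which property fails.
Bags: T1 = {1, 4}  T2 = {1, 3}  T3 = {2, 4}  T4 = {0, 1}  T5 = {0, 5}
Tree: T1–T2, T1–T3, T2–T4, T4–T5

Checking the three conditions: (i) the bags cover all of {0, 1, 2, 3, 4, 5}; (ii) for each edge, some bag contains both endpoints; (iii) the bags containing any fixed vertex form a subtree. All hold, so the decomposition is valid with width 2 − 1 = 1.

Yes; width 1.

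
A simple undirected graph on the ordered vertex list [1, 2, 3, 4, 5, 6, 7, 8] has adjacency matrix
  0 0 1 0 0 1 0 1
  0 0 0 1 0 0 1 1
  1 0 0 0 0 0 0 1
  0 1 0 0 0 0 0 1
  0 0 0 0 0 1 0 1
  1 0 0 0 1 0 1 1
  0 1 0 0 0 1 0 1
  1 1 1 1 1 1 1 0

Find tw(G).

A width-2 tree decomposition is:
Bags: B1 = {1, 6, 8}  B2 = {6, 7, 8}  B3 = {2, 7, 8}  B4 = {2, 4, 8}  B5 = {1, 3, 8}  B6 = {5, 6, 8}
Tree: B1–B2, B2–B3, B3–B4, B1–B5, B1–B6
Each bag holds 3 vertices, so the decomposition has width 2, which upper-bounds the treewidth. Conversely, {2, 4, 8} is a clique of size 3, and the vertices of any clique must share a bag in every tree decomposition; so some bag has ≥ 3 vertices and tw(G) ≥ 2. The upper and lower bounds meet at 2, so that is the treewidth.

2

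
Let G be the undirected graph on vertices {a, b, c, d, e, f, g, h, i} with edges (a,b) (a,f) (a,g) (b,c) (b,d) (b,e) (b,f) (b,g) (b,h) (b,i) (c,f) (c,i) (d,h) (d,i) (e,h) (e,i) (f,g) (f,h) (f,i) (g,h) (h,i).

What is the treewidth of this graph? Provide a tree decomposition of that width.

Every bag has size at most 4, so the width is 4 − 1 = 3 and tw(G) ≤ 3. For the lower bound, the 4 vertices {b, d, h, i} are pairwise adjacent, and any tree decomposition puts a clique entirely inside one bag — forcing width ≥ 3. Hence tw(G) = 3 exactly.

Treewidth 3.
One optimal decomposition is:
Bags: B1 = {b, f, h, i}  B2 = {b, f, g, h}  B3 = {b, e, h, i}  B4 = {b, d, h, i}  B5 = {a, b, f, g}  B6 = {b, c, f, i}
Tree: B1–B2, B1–B3, B3–B4, B2–B5, B1–B6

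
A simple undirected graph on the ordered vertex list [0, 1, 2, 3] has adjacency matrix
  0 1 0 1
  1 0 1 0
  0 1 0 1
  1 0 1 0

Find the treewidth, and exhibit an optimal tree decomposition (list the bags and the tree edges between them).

Every bag has size at most 3, so the width is 3 − 1 = 2 and tw(G) ≤ 2. Since 3–2–1–0–3 is a cycle in G, G is not acyclic. Forests are exactly the graphs of treewidth ≤ 1, so tw(G) ≥ 2. Hence tw(G) = 2 exactly.

Treewidth 2.
One such decomposition:
Bags: B1 = {1, 2, 3}  B2 = {0, 1, 3}
Tree: B1–B2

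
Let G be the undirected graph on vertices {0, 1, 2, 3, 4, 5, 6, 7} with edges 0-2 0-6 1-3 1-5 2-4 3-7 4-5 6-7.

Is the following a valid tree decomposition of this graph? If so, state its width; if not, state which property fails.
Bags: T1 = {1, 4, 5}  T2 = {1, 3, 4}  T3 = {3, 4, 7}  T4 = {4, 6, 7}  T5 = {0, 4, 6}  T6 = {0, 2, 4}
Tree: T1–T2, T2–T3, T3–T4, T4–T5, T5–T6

Yes; width 2.

Every vertex of G appears in some bag (union = {0, 1, 2, 3, 4, 5, 6, 7}); every edge is covered by a bag; and for each vertex v the set of bags containing v is connected in the bag tree. The decomposition is therefore valid. The largest bag has 3 vertices, so the width is 2.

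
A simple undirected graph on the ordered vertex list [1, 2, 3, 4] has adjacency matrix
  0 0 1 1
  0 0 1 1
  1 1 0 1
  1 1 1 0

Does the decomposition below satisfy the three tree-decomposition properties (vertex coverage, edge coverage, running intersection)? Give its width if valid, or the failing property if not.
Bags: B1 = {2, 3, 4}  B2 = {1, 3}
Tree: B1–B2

A tree decomposition must satisfy three properties: every vertex lies in some bag; for every edge, both endpoints lie together in some bag; and for every vertex, the bags containing it form a connected subtree. Here edge (4,1) lies in no bag, so the decomposition is invalid.

No — edge (4,1) lies in no bag.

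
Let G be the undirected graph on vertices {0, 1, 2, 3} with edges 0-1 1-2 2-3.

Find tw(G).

1

A width-1 tree decomposition is:
Bags: B1 = {0, 1}  B2 = {1, 2}  B3 = {2, 3}
Tree: B1–B2, B2–B3
Each bag holds 2 vertices, so the decomposition has width 1, which upper-bounds the treewidth. Any graph with an edge has treewidth ≥ 1, and G has the edge 1–0. Therefore the treewidth is 1.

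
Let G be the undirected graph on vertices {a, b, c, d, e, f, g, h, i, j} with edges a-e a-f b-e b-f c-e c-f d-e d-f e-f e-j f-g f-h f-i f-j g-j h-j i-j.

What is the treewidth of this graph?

A width-2 tree decomposition is:
Bags: B1 = {f, g, j}  B2 = {e, f, j}  B3 = {d, e, f}  B4 = {b, e, f}  B5 = {f, i, j}  B6 = {c, e, f}  B7 = {f, h, j}  B8 = {a, e, f}
Tree: B1–B2, B2–B3, B2–B4, B1–B5, B3–B6, B1–B7, B3–B8
Every bag has size at most 3, so the width is 3 − 1 = 2 and tw(G) ≤ 2. For the lower bound, the 3 vertices {f, g, j} are pairwise adjacent, and any tree decomposition puts a clique entirely inside one bag — forcing width ≥ 2. Combining the bounds, tw(G) = 2.

2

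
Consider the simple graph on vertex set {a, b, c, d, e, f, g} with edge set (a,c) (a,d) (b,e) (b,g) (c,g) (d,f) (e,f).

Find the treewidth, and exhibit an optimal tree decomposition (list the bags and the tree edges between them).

The largest bag has 3 vertices, giving width 2; this decomposition certifies tw(G) ≤ 2. For the lower bound, G contains the cycle e–b–g–c–a–d–f–e, so G is not a forest; only forests have treewidth ≤ 1, hence tw(G) ≥ 2. Hence tw(G) = 2 exactly.

Treewidth 2.
One optimal decomposition is:
Bags: B1 = {b, e, g}  B2 = {c, e, g}  B3 = {a, c, e}  B4 = {a, d, e}  B5 = {d, e, f}
Tree: B1–B2, B2–B3, B3–B4, B4–B5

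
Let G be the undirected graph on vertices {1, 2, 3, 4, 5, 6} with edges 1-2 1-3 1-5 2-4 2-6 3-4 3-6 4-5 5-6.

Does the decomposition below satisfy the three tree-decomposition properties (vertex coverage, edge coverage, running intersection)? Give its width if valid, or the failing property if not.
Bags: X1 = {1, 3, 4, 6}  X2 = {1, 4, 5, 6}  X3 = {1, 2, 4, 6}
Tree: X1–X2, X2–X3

Every vertex of G appears in some bag (union = {1, 2, 3, 4, 5, 6}); every edge is covered by a bag; and for each vertex v the set of bags containing v is connected in the bag tree. The decomposition is therefore valid. The largest bag has 4 vertices, so the width is 3.

Yes; width 3.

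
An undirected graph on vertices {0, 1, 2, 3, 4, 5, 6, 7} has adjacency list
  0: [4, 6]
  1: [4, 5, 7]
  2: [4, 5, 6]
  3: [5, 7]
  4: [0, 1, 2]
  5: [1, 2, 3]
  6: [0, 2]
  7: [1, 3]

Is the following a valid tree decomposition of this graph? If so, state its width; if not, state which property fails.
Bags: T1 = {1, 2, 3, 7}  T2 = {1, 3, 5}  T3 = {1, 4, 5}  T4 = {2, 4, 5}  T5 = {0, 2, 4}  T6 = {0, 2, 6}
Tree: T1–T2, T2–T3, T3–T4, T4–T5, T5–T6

A tree decomposition must satisfy three properties: every vertex lies in some bag; for every edge, both endpoints lie together in some bag; and for every vertex, the bags containing it form a connected subtree. Here bags containing vertex 2 are not connected in the tree, so the decomposition is invalid.

No — bags containing vertex 2 are not connected in the tree.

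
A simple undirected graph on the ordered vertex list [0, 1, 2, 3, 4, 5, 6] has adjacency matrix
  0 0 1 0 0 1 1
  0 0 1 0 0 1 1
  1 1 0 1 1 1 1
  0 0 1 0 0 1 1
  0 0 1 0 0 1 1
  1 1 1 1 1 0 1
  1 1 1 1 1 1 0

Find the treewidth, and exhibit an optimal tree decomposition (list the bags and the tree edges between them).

Treewidth 3.
One optimal decomposition is:
Bags: B1 = {0, 2, 5, 6}  B2 = {2, 4, 5, 6}  B3 = {1, 2, 5, 6}  B4 = {2, 3, 5, 6}
Tree: B1–B2, B2–B3, B2–B4

Every bag has size at most 4, so the width is 4 − 1 = 3 and tw(G) ≤ 3. On the other hand G contains the 4-clique {0, 2, 5, 6}. A clique must lie in a single bag of any decomposition, so no decomposition can have width below 3. Therefore the treewidth is 3.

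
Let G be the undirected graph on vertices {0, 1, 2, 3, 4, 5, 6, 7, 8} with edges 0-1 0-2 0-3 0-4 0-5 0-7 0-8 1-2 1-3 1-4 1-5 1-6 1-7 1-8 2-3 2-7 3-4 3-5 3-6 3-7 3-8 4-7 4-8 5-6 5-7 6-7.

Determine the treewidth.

4

A width-4 tree decomposition is:
Bags: B1 = {0, 1, 2, 3, 7}  B2 = {0, 1, 3, 5, 7}  B3 = {1, 3, 5, 6, 7}  B4 = {0, 1, 3, 4, 7}  B5 = {0, 1, 3, 4, 8}
Tree: B1–B2, B2–B3, B1–B4, B4–B5
Each bag holds 5 vertices, so the decomposition has width 4, which upper-bounds the treewidth. For the lower bound, the 5 vertices {0, 1, 3, 4, 8} are pairwise adjacent, and any tree decomposition puts a clique entirely inside one bag — forcing width ≥ 4. The upper and lower bounds meet at 4, so that is the treewidth.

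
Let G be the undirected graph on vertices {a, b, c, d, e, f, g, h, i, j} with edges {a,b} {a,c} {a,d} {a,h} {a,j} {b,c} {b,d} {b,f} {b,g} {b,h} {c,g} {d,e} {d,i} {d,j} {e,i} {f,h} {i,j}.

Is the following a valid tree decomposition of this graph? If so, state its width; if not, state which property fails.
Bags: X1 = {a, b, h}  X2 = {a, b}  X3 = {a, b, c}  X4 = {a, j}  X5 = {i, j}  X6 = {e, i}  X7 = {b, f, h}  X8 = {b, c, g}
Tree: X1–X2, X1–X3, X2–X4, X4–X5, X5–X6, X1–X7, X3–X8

No — vertex d appears in no bag.

A tree decomposition must satisfy three properties: every vertex lies in some bag; for every edge, both endpoints lie together in some bag; and for every vertex, the bags containing it form a connected subtree. Here vertex d appears in no bag, so the decomposition is invalid.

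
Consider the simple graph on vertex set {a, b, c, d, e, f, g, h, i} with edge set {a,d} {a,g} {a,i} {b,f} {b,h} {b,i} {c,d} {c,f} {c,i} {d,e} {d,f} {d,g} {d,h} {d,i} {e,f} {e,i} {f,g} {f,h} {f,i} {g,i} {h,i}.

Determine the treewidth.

A width-3 tree decomposition is:
Bags: B1 = {d, f, h, i}  B2 = {b, f, h, i}  B3 = {d, e, f, i}  B4 = {c, d, f, i}  B5 = {d, f, g, i}  B6 = {a, d, g, i}
Tree: B1–B2, B1–B3, B1–B4, B1–B5, B5–B6
Every bag has size at most 4, so the width is 4 − 1 = 3 and tw(G) ≤ 3. On the other hand G contains the 4-clique {a, d, g, i}. A clique must lie in a single bag of any decomposition, so no decomposition can have width below 3. The upper and lower bounds meet at 3, so that is the treewidth.

3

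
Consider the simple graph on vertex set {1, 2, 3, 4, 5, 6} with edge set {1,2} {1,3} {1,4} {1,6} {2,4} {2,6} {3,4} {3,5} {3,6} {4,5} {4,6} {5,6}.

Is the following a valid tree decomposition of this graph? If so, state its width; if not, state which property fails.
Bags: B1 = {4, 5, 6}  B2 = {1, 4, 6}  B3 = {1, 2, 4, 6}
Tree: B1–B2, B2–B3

No — vertex 3 appears in no bag.

A tree decomposition must satisfy three properties: every vertex lies in some bag; for every edge, both endpoints lie together in some bag; and for every vertex, the bags containing it form a connected subtree. Here vertex 3 appears in no bag, so the decomposition is invalid.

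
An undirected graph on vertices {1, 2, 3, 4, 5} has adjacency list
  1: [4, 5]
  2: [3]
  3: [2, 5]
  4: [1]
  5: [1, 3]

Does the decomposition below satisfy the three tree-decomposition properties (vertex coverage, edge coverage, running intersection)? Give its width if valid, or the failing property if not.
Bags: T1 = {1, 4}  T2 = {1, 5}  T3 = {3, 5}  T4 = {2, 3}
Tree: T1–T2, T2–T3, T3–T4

Vertex coverage: the bags together contain {1, 2, 3, 4, 5}, the full vertex set. Edge coverage: each edge of G has both endpoints in at least one bag. Running intersection: for every vertex, the bags containing it form a connected subtree. All three properties hold, so this is a valid tree decomposition of width max|bag| − 1 = 1, and hence tw(G) ≤ 1.

Yes; width 1.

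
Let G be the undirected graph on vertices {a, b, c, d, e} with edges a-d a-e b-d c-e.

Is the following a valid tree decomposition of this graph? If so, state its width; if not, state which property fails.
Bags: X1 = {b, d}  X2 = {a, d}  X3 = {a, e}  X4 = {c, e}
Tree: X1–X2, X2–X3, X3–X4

Yes; width 1.

Every vertex of G appears in some bag (union = {a, b, c, d, e}); every edge is covered by a bag; and for each vertex v the set of bags containing v is connected in the bag tree. The decomposition is therefore valid. The largest bag has 2 vertices, so the width is 1.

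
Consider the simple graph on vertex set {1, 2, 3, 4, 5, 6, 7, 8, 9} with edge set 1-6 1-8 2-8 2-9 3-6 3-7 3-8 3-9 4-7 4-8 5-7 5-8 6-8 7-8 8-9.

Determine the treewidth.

A width-2 tree decomposition is:
Bags: B1 = {3, 6, 8}  B2 = {3, 7, 8}  B3 = {1, 6, 8}  B4 = {3, 8, 9}  B5 = {4, 7, 8}  B6 = {5, 7, 8}  B7 = {2, 8, 9}
Tree: B1–B2, B1–B3, B1–B4, B2–B5, B5–B6, B4–B7
Every bag has size at most 3, so the width is 3 − 1 = 2 and tw(G) ≤ 2. For the lower bound, the 3 vertices {1, 6, 8} are pairwise adjacent, and any tree decomposition puts a clique entirely inside one bag — forcing width ≥ 2. Hence tw(G) = 2 exactly.

2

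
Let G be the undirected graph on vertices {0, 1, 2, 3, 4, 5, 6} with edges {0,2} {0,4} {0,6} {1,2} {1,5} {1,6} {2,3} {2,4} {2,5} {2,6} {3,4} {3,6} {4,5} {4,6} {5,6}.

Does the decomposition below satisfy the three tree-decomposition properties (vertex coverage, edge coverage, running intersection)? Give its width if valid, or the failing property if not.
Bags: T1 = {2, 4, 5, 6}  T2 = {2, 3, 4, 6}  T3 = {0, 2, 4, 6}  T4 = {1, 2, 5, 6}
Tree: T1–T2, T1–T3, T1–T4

Yes; width 3.

Vertex coverage: the bags together contain {0, 1, 2, 3, 4, 5, 6}, the full vertex set. Edge coverage: each edge of G has both endpoints in at least one bag. Running intersection: for every vertex, the bags containing it form a connected subtree. All three properties hold, so this is a valid tree decomposition of width max|bag| − 1 = 3, and hence tw(G) ≤ 3.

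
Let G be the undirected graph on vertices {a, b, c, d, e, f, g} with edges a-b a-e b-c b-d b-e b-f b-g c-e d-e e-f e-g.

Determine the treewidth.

A width-2 tree decomposition is:
Bags: B1 = {b, d, e}  B2 = {a, b, e}  B3 = {b, c, e}  B4 = {b, e, g}  B5 = {b, e, f}
Tree: B1–B2, B2–B3, B3–B4, B1–B5
The largest bag has 3 vertices, giving width 2; this decomposition certifies tw(G) ≤ 2. On the other hand G contains the 3-clique {b, d, e}. A clique must lie in a single bag of any decomposition, so no decomposition can have width below 2. Hence tw(G) = 2 exactly.

2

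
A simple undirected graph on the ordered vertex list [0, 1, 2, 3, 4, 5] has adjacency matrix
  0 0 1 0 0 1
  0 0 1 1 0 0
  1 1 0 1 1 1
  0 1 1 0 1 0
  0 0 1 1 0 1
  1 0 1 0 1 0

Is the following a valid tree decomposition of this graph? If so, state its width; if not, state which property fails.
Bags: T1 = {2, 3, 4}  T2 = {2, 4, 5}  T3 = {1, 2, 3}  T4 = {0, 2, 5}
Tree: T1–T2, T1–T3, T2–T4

Yes; width 2.

Vertex coverage: the bags together contain {0, 1, 2, 3, 4, 5}, the full vertex set. Edge coverage: each edge of G has both endpoints in at least one bag. Running intersection: for every vertex, the bags containing it form a connected subtree. All three properties hold, so this is a valid tree decomposition of width max|bag| − 1 = 2, and hence tw(G) ≤ 2.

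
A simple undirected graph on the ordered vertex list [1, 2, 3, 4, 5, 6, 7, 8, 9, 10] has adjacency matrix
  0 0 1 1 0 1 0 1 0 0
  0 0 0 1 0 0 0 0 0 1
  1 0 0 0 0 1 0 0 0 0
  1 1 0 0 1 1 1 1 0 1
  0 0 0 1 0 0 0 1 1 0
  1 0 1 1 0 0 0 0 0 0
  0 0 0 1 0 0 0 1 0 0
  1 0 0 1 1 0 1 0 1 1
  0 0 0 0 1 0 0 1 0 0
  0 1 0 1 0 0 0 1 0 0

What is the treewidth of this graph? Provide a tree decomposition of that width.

Every bag has size at most 3, so the width is 3 − 1 = 2 and tw(G) ≤ 2. Conversely, {5, 8, 9} is a clique of size 3, and the vertices of any clique must share a bag in every tree decomposition; so some bag has ≥ 3 vertices and tw(G) ≥ 2. Therefore the treewidth is 2.

Treewidth 2.
One such decomposition:
Bags: B1 = {4, 8, 10}  B2 = {2, 4, 10}  B3 = {4, 7, 8}  B4 = {1, 4, 8}  B5 = {1, 4, 6}  B6 = {1, 3, 6}  B7 = {4, 5, 8}  B8 = {5, 8, 9}
Tree: B1–B2, B1–B3, B1–B4, B4–B5, B5–B6, B3–B7, B7–B8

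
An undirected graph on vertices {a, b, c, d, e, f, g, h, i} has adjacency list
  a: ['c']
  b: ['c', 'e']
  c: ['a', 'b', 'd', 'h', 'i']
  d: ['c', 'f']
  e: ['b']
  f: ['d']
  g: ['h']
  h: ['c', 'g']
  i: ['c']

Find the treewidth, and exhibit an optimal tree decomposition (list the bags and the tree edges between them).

Each bag holds 2 vertices, so the decomposition has width 1, which upper-bounds the treewidth. Since G has at least one edge (e.g. c–d), it is not an edgeless graph, so tw(G) ≥ 1. Therefore the treewidth is 1.

Treewidth 1.
One such decomposition:
Bags: B1 = {c, d}  B2 = {c, h}  B3 = {g, h}  B4 = {d, f}  B5 = {a, c}  B6 = {b, c}  B7 = {c, i}  B8 = {b, e}
Tree: B1–B2, B2–B3, B1–B4, B1–B5, B1–B6, B2–B7, B6–B8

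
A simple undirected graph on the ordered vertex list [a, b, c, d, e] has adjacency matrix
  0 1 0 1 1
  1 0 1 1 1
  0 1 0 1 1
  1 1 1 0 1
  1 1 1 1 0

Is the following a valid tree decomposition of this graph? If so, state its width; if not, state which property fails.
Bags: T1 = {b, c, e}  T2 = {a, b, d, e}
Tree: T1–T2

No — edge (d,c) lies in no bag.

A tree decomposition must satisfy three properties: every vertex lies in some bag; for every edge, both endpoints lie together in some bag; and for every vertex, the bags containing it form a connected subtree. Here edge (d,c) lies in no bag, so the decomposition is invalid.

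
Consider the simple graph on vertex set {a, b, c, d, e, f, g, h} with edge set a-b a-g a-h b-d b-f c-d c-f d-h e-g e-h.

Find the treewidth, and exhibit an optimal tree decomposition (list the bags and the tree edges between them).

Each bag holds 3 vertices, so the decomposition has width 2, which upper-bounds the treewidth. Since f–c–d–b–f is a cycle in G, G is not acyclic. Forests are exactly the graphs of treewidth ≤ 1, so tw(G) ≥ 2. The upper and lower bounds meet at 2, so that is the treewidth.

Treewidth 2.
Bags: B1 = {b, c, f}  B2 = {b, c, d}  B3 = {a, b, d}  B4 = {a, d, h}  B5 = {a, g, h}  B6 = {e, g, h}
Tree: B1–B2, B2–B3, B3–B4, B4–B5, B5–B6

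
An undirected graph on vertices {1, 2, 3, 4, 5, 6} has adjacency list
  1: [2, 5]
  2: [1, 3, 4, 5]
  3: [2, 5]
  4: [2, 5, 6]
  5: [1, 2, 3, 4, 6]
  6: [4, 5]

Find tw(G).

2

A width-2 tree decomposition is:
Bags: B1 = {1, 2, 5}  B2 = {2, 4, 5}  B3 = {4, 5, 6}  B4 = {2, 3, 5}
Tree: B1–B2, B2–B3, B2–B4
Each bag holds 3 vertices, so the decomposition has width 2, which upper-bounds the treewidth. For the lower bound, the 3 vertices {1, 2, 5} are pairwise adjacent, and any tree decomposition puts a clique entirely inside one bag — forcing width ≥ 2. Hence tw(G) = 2 exactly.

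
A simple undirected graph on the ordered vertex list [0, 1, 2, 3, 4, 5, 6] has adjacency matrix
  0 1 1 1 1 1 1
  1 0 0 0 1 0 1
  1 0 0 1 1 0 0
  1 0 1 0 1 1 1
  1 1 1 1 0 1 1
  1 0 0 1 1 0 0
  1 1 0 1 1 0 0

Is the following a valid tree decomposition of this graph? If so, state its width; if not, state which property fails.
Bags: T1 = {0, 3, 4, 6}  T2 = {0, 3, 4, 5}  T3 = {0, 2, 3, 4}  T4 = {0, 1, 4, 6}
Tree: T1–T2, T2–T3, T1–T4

Vertex coverage: the bags together contain {0, 1, 2, 3, 4, 5, 6}, the full vertex set. Edge coverage: each edge of G has both endpoints in at least one bag. Running intersection: for every vertex, the bags containing it form a connected subtree. All three properties hold, so this is a valid tree decomposition of width max|bag| − 1 = 3, and hence tw(G) ≤ 3.

Yes; width 3.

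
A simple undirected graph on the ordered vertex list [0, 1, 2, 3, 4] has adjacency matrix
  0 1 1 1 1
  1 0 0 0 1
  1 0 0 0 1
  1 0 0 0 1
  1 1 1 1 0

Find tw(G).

A width-2 tree decomposition is:
Bags: B1 = {0, 2, 4}  B2 = {0, 3, 4}  B3 = {0, 1, 4}
Tree: B1–B2, B2–B3
Every bag has size at most 3, so the width is 3 − 1 = 2 and tw(G) ≤ 2. For the lower bound, the 3 vertices {0, 1, 4} are pairwise adjacent, and any tree decomposition puts a clique entirely inside one bag — forcing width ≥ 2. The upper and lower bounds meet at 2, so that is the treewidth.

2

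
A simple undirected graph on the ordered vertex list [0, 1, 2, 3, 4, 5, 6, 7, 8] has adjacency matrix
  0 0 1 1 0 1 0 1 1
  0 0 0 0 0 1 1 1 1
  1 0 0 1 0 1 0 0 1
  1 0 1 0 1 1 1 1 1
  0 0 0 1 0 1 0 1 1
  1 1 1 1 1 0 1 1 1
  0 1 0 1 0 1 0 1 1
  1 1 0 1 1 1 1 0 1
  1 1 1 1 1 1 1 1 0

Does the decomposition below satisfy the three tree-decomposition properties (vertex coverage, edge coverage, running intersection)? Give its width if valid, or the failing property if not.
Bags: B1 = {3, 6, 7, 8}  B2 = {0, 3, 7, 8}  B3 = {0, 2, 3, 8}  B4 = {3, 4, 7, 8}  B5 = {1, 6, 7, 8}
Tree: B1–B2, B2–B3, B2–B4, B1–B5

No — vertex 5 appears in no bag.

A tree decomposition must satisfy three properties: every vertex lies in some bag; for every edge, both endpoints lie together in some bag; and for every vertex, the bags containing it form a connected subtree. Here vertex 5 appears in no bag, so the decomposition is invalid.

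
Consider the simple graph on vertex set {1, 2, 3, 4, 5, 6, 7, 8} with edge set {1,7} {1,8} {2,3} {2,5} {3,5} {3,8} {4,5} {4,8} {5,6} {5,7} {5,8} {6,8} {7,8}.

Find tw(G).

2

A width-2 tree decomposition is:
Bags: B1 = {5, 7, 8}  B2 = {3, 5, 8}  B3 = {5, 6, 8}  B4 = {4, 5, 8}  B5 = {2, 3, 5}  B6 = {1, 7, 8}
Tree: B1–B2, B2–B3, B2–B4, B2–B5, B1–B6
Every bag has size at most 3, so the width is 3 − 1 = 2 and tw(G) ≤ 2. For the lower bound, the 3 vertices {1, 7, 8} are pairwise adjacent, and any tree decomposition puts a clique entirely inside one bag — forcing width ≥ 2. Therefore the treewidth is 2.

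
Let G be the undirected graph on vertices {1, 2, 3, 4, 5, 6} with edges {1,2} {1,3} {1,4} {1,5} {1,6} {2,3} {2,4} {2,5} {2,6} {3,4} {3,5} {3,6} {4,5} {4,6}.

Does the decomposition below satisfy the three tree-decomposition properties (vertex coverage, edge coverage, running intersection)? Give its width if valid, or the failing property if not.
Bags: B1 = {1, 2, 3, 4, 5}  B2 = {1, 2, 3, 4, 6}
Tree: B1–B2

Every vertex of G appears in some bag (union = {1, 2, 3, 4, 5, 6}); every edge is covered by a bag; and for each vertex v the set of bags containing v is connected in the bag tree. The decomposition is therefore valid. The largest bag has 5 vertices, so the width is 4.

Yes; width 4.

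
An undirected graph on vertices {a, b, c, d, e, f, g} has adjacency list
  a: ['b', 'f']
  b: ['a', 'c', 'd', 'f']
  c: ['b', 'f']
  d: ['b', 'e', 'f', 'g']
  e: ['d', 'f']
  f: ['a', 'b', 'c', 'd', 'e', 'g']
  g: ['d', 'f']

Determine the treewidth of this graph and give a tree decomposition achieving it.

Treewidth 2.
One such decomposition:
Bags: B1 = {b, d, f}  B2 = {d, f, g}  B3 = {a, b, f}  B4 = {d, e, f}  B5 = {b, c, f}
Tree: B1–B2, B1–B3, B2–B4, B3–B5

Each bag holds 3 vertices, so the decomposition has width 2, which upper-bounds the treewidth. On the other hand G contains the 3-clique {d, f, g}. A clique must lie in a single bag of any decomposition, so no decomposition can have width below 2. Combining the bounds, tw(G) = 2.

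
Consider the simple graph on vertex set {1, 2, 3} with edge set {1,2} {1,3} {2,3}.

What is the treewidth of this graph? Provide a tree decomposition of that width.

A single bag containing all 3 vertices is trivially a valid decomposition of width 2. Conversely, {1, 2, 3} is a clique of size 3, and the vertices of any clique must share a bag in every tree decomposition; so some bag has ≥ 3 vertices and tw(G) ≥ 2. Hence tw(G) = 2 exactly.

Treewidth 2.
One such decomposition:
Bags: B1 = {1, 2, 3}
Tree: (single bag)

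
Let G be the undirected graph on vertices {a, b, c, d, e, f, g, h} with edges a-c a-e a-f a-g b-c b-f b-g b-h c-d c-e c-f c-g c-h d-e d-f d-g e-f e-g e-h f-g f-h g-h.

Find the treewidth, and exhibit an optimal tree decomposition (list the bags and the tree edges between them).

The largest bag has 5 vertices, giving width 4; this decomposition certifies tw(G) ≤ 4. For the lower bound, the 5 vertices {c, d, e, f, g} are pairwise adjacent, and any tree decomposition puts a clique entirely inside one bag — forcing width ≥ 4. Hence tw(G) = 4 exactly.

Treewidth 4.
One such decomposition:
Bags: B1 = {c, e, f, g, h}  B2 = {a, c, e, f, g}  B3 = {c, d, e, f, g}  B4 = {b, c, f, g, h}
Tree: B1–B2, B1–B3, B1–B4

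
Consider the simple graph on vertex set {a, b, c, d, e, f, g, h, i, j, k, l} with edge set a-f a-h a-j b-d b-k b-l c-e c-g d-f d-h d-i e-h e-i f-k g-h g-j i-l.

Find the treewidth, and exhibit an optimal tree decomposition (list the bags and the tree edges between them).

Treewidth 3.
One optimal decomposition is:
Bags: B1 = {b, i, k, l}  B2 = {b, d, i, k}  B3 = {d, f, i, k}  B4 = {d, e, f, i}  B5 = {d, e, f, h}  B6 = {a, e, f, h}  B7 = {a, c, e, h}  B8 = {a, c, g, h}  B9 = {a, c, g, j}
Tree: B1–B2, B2–B3, B3–B4, B4–B5, B5–B6, B6–B7, B7–B8, B8–B9

Every bag has size at most 4, so the width is 4 − 1 = 3 and tw(G) ≤ 3. For the lower bound: the 4 vertex sets {b,k,l}, {i}, {d}, {a,e,f,h} are disjoint, each induces a connected subgraph, and every pair is joined by at least one edge of G. Contracting each set to a single vertex therefore yields K_{4} as a minor, and since treewidth is minor-monotone, tw(G) ≥ tw(K_{4}) = 3. Hence tw(G) = 3 exactly.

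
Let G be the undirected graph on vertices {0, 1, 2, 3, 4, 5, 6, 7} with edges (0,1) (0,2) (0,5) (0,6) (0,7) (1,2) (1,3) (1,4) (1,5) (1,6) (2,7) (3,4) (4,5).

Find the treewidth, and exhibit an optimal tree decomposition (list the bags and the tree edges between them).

Treewidth 2.
One such decomposition:
Bags: B1 = {1, 4, 5}  B2 = {0, 1, 5}  B3 = {0, 1, 2}  B4 = {0, 2, 7}  B5 = {1, 3, 4}  B6 = {0, 1, 6}
Tree: B1–B2, B2–B3, B3–B4, B1–B5, B3–B6

The largest bag has 3 vertices, giving width 2; this decomposition certifies tw(G) ≤ 2. Conversely, {0, 1, 2} is a clique of size 3, and the vertices of any clique must share a bag in every tree decomposition; so some bag has ≥ 3 vertices and tw(G) ≥ 2. Hence tw(G) = 2 exactly.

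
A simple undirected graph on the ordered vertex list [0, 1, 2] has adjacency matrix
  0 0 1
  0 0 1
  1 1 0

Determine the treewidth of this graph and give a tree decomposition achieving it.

Treewidth 1.
One optimal decomposition is:
Bags: B1 = {1, 2}  B2 = {0, 2}
Tree: B1–B2

Every bag has size at most 2, so the width is 2 − 1 = 1 and tw(G) ≤ 1. Any graph with an edge has treewidth ≥ 1, and G has the edge 2–1. Combining the bounds, tw(G) = 1.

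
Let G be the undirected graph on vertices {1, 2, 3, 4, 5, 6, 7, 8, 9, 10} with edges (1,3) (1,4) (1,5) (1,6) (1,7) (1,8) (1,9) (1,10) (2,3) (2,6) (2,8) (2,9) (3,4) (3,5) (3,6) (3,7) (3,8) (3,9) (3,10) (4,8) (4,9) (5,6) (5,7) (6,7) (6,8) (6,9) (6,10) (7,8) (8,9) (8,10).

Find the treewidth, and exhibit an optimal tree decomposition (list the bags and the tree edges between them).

Every bag has size at most 5, so the width is 5 − 1 = 4 and tw(G) ≤ 4. On the other hand G contains the 5-clique {1, 3, 4, 8, 9}. A clique must lie in a single bag of any decomposition, so no decomposition can have width below 4. Therefore the treewidth is 4.

Treewidth 4.
One optimal decomposition is:
Bags: B1 = {1, 3, 6, 8, 9}  B2 = {1, 3, 6, 7, 8}  B3 = {1, 3, 4, 8, 9}  B4 = {2, 3, 6, 8, 9}  B5 = {1, 3, 5, 6, 7}  B6 = {1, 3, 6, 8, 10}
Tree: B1–B2, B1–B3, B1–B4, B2–B5, B1–B6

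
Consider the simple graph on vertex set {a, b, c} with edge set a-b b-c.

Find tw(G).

1

A width-1 tree decomposition is:
Bags: B1 = {a, b}  B2 = {b, c}
Tree: B1–B2
The largest bag has 2 vertices, giving width 1; this decomposition certifies tw(G) ≤ 1. G has an edge, so its treewidth is at least 1. Hence tw(G) = 1 exactly.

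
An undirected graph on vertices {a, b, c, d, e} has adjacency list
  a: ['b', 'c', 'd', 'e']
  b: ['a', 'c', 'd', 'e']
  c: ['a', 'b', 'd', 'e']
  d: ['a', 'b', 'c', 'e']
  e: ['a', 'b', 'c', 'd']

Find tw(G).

4

A width-4 tree decomposition is:
Bags: B1 = {a, b, c, d, e}
Tree: (single bag)
A single bag containing all 5 vertices is trivially a valid decomposition of width 4. On the other hand G contains the 5-clique {a, b, c, d, e}. A clique must lie in a single bag of any decomposition, so no decomposition can have width below 4. Hence tw(G) = 4 exactly.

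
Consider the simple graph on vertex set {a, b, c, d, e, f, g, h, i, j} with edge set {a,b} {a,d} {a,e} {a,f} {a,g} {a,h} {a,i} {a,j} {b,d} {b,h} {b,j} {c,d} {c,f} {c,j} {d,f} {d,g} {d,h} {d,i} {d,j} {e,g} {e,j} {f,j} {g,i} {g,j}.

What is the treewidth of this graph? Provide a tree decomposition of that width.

Every bag has size at most 4, so the width is 4 − 1 = 3 and tw(G) ≤ 3. Conversely, {c, d, f, j} is a clique of size 4, and the vertices of any clique must share a bag in every tree decomposition; so some bag has ≥ 4 vertices and tw(G) ≥ 3. Combining the bounds, tw(G) = 3.

Treewidth 3.
One such decomposition:
Bags: B1 = {a, d, g, j}  B2 = {a, b, d, j}  B3 = {a, d, f, j}  B4 = {a, d, g, i}  B5 = {c, d, f, j}  B6 = {a, e, g, j}  B7 = {a, b, d, h}
Tree: B1–B2, B1–B3, B1–B4, B3–B5, B1–B6, B2–B7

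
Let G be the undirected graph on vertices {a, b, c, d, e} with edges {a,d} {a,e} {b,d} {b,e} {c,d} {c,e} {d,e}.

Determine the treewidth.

A width-2 tree decomposition is:
Bags: B1 = {c, d, e}  B2 = {a, d, e}  B3 = {b, d, e}
Tree: B1–B2, B1–B3
Each bag holds 3 vertices, so the decomposition has width 2, which upper-bounds the treewidth. On the other hand G contains the 3-clique {c, d, e}. A clique must lie in a single bag of any decomposition, so no decomposition can have width below 2. Hence tw(G) = 2 exactly.

2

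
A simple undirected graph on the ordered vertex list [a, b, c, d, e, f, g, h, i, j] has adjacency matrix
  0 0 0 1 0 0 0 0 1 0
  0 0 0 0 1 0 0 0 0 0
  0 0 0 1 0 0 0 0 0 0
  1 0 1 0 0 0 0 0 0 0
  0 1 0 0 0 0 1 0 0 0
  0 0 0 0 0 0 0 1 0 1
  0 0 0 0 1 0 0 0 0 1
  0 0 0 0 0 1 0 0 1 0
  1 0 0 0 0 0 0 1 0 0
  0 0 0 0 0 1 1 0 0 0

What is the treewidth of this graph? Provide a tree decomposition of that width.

The largest bag has 2 vertices, giving width 1; this decomposition certifies tw(G) ≤ 1. Since G has at least one edge (e.g. c–d), it is not an edgeless graph, so tw(G) ≥ 1. Hence tw(G) = 1 exactly.

Treewidth 1.
One such decomposition:
Bags: B1 = {c, d}  B2 = {a, d}  B3 = {a, i}  B4 = {h, i}  B5 = {f, h}  B6 = {f, j}  B7 = {g, j}  B8 = {e, g}  B9 = {b, e}
Tree: B1–B2, B2–B3, B3–B4, B4–B5, B5–B6, B6–B7, B7–B8, B8–B9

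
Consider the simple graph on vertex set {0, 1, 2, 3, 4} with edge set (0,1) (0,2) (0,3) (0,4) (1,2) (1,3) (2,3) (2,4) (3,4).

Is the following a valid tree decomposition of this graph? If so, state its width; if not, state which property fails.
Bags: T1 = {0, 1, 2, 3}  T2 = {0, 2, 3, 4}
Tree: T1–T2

Yes; width 3.

Checking the three conditions: (i) the bags cover all of {0, 1, 2, 3, 4}; (ii) for each edge, some bag contains both endpoints; (iii) the bags containing any fixed vertex form a subtree. All hold, so the decomposition is valid with width 4 − 1 = 3.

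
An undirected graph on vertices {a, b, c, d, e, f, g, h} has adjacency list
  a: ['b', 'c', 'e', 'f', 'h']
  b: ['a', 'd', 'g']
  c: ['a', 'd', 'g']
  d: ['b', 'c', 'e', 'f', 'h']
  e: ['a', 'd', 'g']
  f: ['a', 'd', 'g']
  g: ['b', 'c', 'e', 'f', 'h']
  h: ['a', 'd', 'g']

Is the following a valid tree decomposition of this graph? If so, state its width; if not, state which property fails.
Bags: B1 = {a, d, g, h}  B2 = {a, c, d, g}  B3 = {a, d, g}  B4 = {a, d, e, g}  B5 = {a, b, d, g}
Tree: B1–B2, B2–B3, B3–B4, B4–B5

No — vertex f appears in no bag.

A tree decomposition must satisfy three properties: every vertex lies in some bag; for every edge, both endpoints lie together in some bag; and for every vertex, the bags containing it form a connected subtree. Here vertex f appears in no bag, so the decomposition is invalid.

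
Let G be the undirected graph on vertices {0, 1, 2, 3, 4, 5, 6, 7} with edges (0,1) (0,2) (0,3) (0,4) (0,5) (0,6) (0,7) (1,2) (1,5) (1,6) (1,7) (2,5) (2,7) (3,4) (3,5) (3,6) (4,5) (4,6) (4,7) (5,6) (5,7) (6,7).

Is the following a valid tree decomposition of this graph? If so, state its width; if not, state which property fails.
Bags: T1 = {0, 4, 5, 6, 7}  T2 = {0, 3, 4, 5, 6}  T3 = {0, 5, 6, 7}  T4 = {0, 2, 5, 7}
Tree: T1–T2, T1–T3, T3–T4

No — vertex 1 appears in no bag.

A tree decomposition must satisfy three properties: every vertex lies in some bag; for every edge, both endpoints lie together in some bag; and for every vertex, the bags containing it form a connected subtree. Here vertex 1 appears in no bag, so the decomposition is invalid.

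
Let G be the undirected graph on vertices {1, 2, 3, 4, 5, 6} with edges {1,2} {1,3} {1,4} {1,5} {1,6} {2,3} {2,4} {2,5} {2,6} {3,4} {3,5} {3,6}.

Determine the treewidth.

A width-3 tree decomposition is:
Bags: B1 = {1, 2, 3, 4}  B2 = {1, 2, 3, 6}  B3 = {1, 2, 3, 5}
Tree: B1–B2, B1–B3
The largest bag has 4 vertices, giving width 3; this decomposition certifies tw(G) ≤ 3. Conversely, {1, 2, 3, 4} is a clique of size 4, and the vertices of any clique must share a bag in every tree decomposition; so some bag has ≥ 4 vertices and tw(G) ≥ 3. Combining the bounds, tw(G) = 3.

3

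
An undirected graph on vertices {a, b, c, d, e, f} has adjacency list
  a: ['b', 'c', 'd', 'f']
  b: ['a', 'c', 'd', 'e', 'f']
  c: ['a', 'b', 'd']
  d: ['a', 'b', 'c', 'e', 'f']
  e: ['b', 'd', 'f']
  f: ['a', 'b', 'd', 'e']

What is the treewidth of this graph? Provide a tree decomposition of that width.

Each bag holds 4 vertices, so the decomposition has width 3, which upper-bounds the treewidth. For the lower bound, the 4 vertices {b, d, e, f} are pairwise adjacent, and any tree decomposition puts a clique entirely inside one bag — forcing width ≥ 3. Hence tw(G) = 3 exactly.

Treewidth 3.
One optimal decomposition is:
Bags: B1 = {a, b, c, d}  B2 = {a, b, d, f}  B3 = {b, d, e, f}
Tree: B1–B2, B2–B3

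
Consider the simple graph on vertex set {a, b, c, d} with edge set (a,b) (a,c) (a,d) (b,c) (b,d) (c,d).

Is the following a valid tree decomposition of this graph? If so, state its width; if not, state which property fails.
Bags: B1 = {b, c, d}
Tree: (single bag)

A tree decomposition must satisfy three properties: every vertex lies in some bag; for every edge, both endpoints lie together in some bag; and for every vertex, the bags containing it form a connected subtree. Here vertex a appears in no bag, so the decomposition is invalid.

No — vertex a appears in no bag.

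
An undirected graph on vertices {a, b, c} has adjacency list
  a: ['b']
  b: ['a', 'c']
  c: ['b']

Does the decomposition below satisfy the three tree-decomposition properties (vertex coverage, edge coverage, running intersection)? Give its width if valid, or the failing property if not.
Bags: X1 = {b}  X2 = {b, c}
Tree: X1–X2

A tree decomposition must satisfy three properties: every vertex lies in some bag; for every edge, both endpoints lie together in some bag; and for every vertex, the bags containing it form a connected subtree. Here vertex a appears in no bag, so the decomposition is invalid.

No — vertex a appears in no bag.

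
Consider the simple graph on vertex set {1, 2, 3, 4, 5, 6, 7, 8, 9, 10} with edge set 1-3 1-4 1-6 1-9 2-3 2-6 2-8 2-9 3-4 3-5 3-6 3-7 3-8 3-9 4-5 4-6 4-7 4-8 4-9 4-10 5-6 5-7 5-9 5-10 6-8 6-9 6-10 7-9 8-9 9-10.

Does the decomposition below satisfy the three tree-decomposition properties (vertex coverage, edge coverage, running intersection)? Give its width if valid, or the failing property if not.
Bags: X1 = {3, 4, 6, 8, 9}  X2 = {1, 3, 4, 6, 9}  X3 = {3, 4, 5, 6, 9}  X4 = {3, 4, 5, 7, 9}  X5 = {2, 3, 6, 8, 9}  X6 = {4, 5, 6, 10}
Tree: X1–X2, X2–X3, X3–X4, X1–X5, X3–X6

A tree decomposition must satisfy three properties: every vertex lies in some bag; for every edge, both endpoints lie together in some bag; and for every vertex, the bags containing it form a connected subtree. Here edge (9,10) lies in no bag, so the decomposition is invalid.

No — edge (9,10) lies in no bag.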